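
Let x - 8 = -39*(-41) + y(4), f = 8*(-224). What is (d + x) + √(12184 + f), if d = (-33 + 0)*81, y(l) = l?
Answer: -1062 + 2*√2598 ≈ -960.06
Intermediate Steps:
d = -2673 (d = -33*81 = -2673)
f = -1792
x = 1611 (x = 8 + (-39*(-41) + 4) = 8 + (1599 + 4) = 8 + 1603 = 1611)
(d + x) + √(12184 + f) = (-2673 + 1611) + √(12184 - 1792) = -1062 + √10392 = -1062 + 2*√2598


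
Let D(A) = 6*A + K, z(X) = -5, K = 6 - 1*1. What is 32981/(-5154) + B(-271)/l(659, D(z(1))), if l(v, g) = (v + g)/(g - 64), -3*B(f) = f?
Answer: -5195533/272303 ≈ -19.080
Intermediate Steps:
B(f) = -f/3
K = 5 (K = 6 - 1 = 5)
D(A) = 5 + 6*A (D(A) = 6*A + 5 = 5 + 6*A)
l(v, g) = (g + v)/(-64 + g)
32981/(-5154) + B(-271)/l(659, D(z(1))) = 32981/(-5154) + (-⅓*(-271))/((((5 + 6*(-5)) + 659)/(-64 + (5 + 6*(-5))))) = 32981*(-1/5154) + 271/(3*((((5 - 30) + 659)/(-64 + (5 - 30))))) = -32981/5154 + 271/(3*(((-25 + 659)/(-64 - 25)))) = -32981/5154 + 271/(3*((634/(-89)))) = -32981/5154 + 271/(3*((-1/89*634))) = -32981/5154 + 271/(3*(-634/89)) = -32981/5154 + (271/3)*(-89/634) = -32981/5154 - 24119/1902 = -5195533/272303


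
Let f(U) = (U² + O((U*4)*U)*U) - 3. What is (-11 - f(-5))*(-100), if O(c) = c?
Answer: -46700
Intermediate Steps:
f(U) = -3 + U² + 4*U³ (f(U) = (U² + ((U*4)*U)*U) - 3 = (U² + ((4*U)*U)*U) - 3 = (U² + (4*U²)*U) - 3 = (U² + 4*U³) - 3 = -3 + U² + 4*U³)
(-11 - f(-5))*(-100) = (-11 - (-3 + (-5)² + 4*(-5)³))*(-100) = (-11 - (-3 + 25 + 4*(-125)))*(-100) = (-11 - (-3 + 25 - 500))*(-100) = (-11 - 1*(-478))*(-100) = (-11 + 478)*(-100) = 467*(-100) = -46700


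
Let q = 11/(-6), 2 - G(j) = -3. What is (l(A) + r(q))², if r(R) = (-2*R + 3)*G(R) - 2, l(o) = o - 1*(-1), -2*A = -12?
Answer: 13225/9 ≈ 1469.4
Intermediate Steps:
A = 6 (A = -½*(-12) = 6)
G(j) = 5 (G(j) = 2 - 1*(-3) = 2 + 3 = 5)
q = -11/6 (q = 11*(-⅙) = -11/6 ≈ -1.8333)
l(o) = 1 + o (l(o) = o + 1 = 1 + o)
r(R) = 13 - 10*R (r(R) = (-2*R + 3)*5 - 2 = (3 - 2*R)*5 - 2 = (15 - 10*R) - 2 = 13 - 10*R)
(l(A) + r(q))² = ((1 + 6) + (13 - 10*(-11/6)))² = (7 + (13 + 55/3))² = (7 + 94/3)² = (115/3)² = 13225/9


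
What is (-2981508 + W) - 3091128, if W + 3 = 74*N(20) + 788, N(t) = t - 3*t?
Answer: -6074811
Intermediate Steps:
N(t) = -2*t
W = -2175 (W = -3 + (74*(-2*20) + 788) = -3 + (74*(-40) + 788) = -3 + (-2960 + 788) = -3 - 2172 = -2175)
(-2981508 + W) - 3091128 = (-2981508 - 2175) - 3091128 = -2983683 - 3091128 = -6074811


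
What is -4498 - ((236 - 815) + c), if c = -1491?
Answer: -2428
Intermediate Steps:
-4498 - ((236 - 815) + c) = -4498 - ((236 - 815) - 1491) = -4498 - (-579 - 1491) = -4498 - 1*(-2070) = -4498 + 2070 = -2428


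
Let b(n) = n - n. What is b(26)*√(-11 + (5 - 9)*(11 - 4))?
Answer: 0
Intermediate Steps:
b(n) = 0
b(26)*√(-11 + (5 - 9)*(11 - 4)) = 0*√(-11 + (5 - 9)*(11 - 4)) = 0*√(-11 - 4*7) = 0*√(-11 - 28) = 0*√(-39) = 0*(I*√39) = 0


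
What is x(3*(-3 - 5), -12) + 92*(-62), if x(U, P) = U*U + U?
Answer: -5152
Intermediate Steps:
x(U, P) = U + U**2 (x(U, P) = U**2 + U = U + U**2)
x(3*(-3 - 5), -12) + 92*(-62) = (3*(-3 - 5))*(1 + 3*(-3 - 5)) + 92*(-62) = (3*(-8))*(1 + 3*(-8)) - 5704 = -24*(1 - 24) - 5704 = -24*(-23) - 5704 = 552 - 5704 = -5152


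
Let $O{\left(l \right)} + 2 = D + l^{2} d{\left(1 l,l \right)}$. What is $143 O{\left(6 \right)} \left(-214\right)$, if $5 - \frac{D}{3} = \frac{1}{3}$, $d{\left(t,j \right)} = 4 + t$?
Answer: $-11383944$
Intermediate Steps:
$D = 14$ ($D = 15 - \frac{3}{3} = 15 - 1 = 14$)
$O{\left(l \right)} = 12 + l^{2} \left(4 + l\right)$ ($O{\left(l \right)} = -2 + \left(14 + l^{2} \left(4 + 1 l\right)\right) = -2 + \left(14 + l^{2} \left(4 + l\right)\right) = 12 + l^{2} \left(4 + l\right)$)
$143 O{\left(6 \right)} \left(-214\right) = 143 \left(12 + 6^{2} \left(4 + 6\right)\right) \left(-214\right) = 143 \left(12 + 36 \cdot 10\right) \left(-214\right) = 143 \left(12 + 360\right) \left(-214\right) = 143 \cdot 372 \left(-214\right) = 53196 \left(-214\right) = -11383944$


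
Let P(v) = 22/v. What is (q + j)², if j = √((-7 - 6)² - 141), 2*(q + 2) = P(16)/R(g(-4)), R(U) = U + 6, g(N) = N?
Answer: 31481/1024 - 53*√7/8 ≈ 13.215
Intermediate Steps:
R(U) = 6 + U
q = -53/32 (q = -2 + ((22/16)/(6 - 4))/2 = -2 + ((22*(1/16))/2)/2 = -2 + ((11/8)*(½))/2 = -2 + (½)*(11/16) = -2 + 11/32 = -53/32 ≈ -1.6563)
j = 2*√7 (j = √((-13)² - 141) = √(169 - 141) = √28 = 2*√7 ≈ 5.2915)
(q + j)² = (-53/32 + 2*√7)²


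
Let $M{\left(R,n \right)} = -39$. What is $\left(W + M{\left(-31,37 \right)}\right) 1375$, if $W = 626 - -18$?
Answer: $831875$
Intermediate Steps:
$W = 644$ ($W = 626 + 18 = 644$)
$\left(W + M{\left(-31,37 \right)}\right) 1375 = \left(644 - 39\right) 1375 = 605 \cdot 1375 = 831875$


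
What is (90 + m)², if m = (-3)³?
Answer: 3969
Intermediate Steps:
m = -27
(90 + m)² = (90 - 27)² = 63² = 3969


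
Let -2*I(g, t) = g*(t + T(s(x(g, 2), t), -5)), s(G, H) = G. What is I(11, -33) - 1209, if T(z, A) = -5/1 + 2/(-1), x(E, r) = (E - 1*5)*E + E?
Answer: -989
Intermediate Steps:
x(E, r) = E + E*(-5 + E) (x(E, r) = (E - 5)*E + E = (-5 + E)*E + E = E*(-5 + E) + E = E + E*(-5 + E))
T(z, A) = -7 (T(z, A) = -5*1 + 2*(-1) = -5 - 2 = -7)
I(g, t) = -g*(-7 + t)/2 (I(g, t) = -g*(t - 7)/2 = -g*(-7 + t)/2)
I(11, -33) - 1209 = (½)*11*(7 - 1*(-33)) - 1209 = (½)*11*(7 + 33) - 1209 = (½)*11*40 - 1209 = 220 - 1209 = -989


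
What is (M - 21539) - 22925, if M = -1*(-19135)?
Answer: -25329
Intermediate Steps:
M = 19135
(M - 21539) - 22925 = (19135 - 21539) - 22925 = -2404 - 22925 = -25329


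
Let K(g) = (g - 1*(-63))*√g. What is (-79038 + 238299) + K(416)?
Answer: 159261 + 1916*√26 ≈ 1.6903e+5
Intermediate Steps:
K(g) = √g*(63 + g) (K(g) = (g + 63)*√g = (63 + g)*√g = √g*(63 + g))
(-79038 + 238299) + K(416) = (-79038 + 238299) + √416*(63 + 416) = 159261 + (4*√26)*479 = 159261 + 1916*√26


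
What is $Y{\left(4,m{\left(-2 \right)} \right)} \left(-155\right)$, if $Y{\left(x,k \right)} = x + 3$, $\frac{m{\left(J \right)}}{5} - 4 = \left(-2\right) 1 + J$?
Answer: $-1085$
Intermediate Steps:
$m{\left(J \right)} = 10 + 5 J$ ($m{\left(J \right)} = 20 + 5 \left(\left(-2\right) 1 + J\right) = 20 + 5 \left(-2 + J\right) = 20 + \left(-10 + 5 J\right) = 10 + 5 J$)
$Y{\left(x,k \right)} = 3 + x$
$Y{\left(4,m{\left(-2 \right)} \right)} \left(-155\right) = \left(3 + 4\right) \left(-155\right) = 7 \left(-155\right) = -1085$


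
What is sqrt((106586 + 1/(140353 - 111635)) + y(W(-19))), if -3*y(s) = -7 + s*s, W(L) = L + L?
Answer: sqrt(87508938989786)/28718 ≈ 325.74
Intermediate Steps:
W(L) = 2*L
y(s) = 7/3 - s**2/3 (y(s) = -(-7 + s*s)/3 = -(-7 + s**2)/3 = 7/3 - s**2/3)
sqrt((106586 + 1/(140353 - 111635)) + y(W(-19))) = sqrt((106586 + 1/(140353 - 111635)) + (7/3 - (2*(-19))**2/3)) = sqrt((106586 + 1/28718) + (7/3 - 1/3*(-38)**2)) = sqrt((106586 + 1/28718) + (7/3 - 1/3*1444)) = sqrt(3060936749/28718 + (7/3 - 1444/3)) = sqrt(3060936749/28718 - 479) = sqrt(3047180827/28718) = sqrt(87508938989786)/28718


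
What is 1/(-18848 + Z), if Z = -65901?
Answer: -1/84749 ≈ -1.1800e-5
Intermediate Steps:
1/(-18848 + Z) = 1/(-18848 - 65901) = 1/(-84749) = -1/84749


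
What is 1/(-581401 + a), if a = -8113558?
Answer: -1/8694959 ≈ -1.1501e-7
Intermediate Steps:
1/(-581401 + a) = 1/(-581401 - 8113558) = 1/(-8694959) = -1/8694959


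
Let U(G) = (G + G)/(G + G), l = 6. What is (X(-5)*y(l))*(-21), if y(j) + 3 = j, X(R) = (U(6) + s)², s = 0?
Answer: -63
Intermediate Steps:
U(G) = 1 (U(G) = (2*G)/((2*G)) = (2*G)*(1/(2*G)) = 1)
X(R) = 1 (X(R) = (1 + 0)² = 1² = 1)
y(j) = -3 + j
(X(-5)*y(l))*(-21) = (1*(-3 + 6))*(-21) = (1*3)*(-21) = 3*(-21) = -63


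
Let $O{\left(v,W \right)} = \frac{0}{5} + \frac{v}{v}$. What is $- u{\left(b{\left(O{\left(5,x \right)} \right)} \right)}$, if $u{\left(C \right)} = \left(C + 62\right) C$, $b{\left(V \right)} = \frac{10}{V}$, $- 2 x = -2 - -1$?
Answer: $-720$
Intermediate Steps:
$x = \frac{1}{2}$ ($x = - \frac{-2 - -1}{2} = - \frac{-2 + 1}{2} = \left(- \frac{1}{2}\right) \left(-1\right) = \frac{1}{2} \approx 0.5$)
$O{\left(v,W \right)} = 1$ ($O{\left(v,W \right)} = 0 \cdot \frac{1}{5} + 1 = 0 + 1 = 1$)
$u{\left(C \right)} = C \left(62 + C\right)$ ($u{\left(C \right)} = \left(62 + C\right) C = C \left(62 + C\right)$)
$- u{\left(b{\left(O{\left(5,x \right)} \right)} \right)} = - \frac{10}{1} \left(62 + \frac{10}{1}\right) = - 10 \cdot 1 \left(62 + 10 \cdot 1\right) = - 10 \left(62 + 10\right) = - 10 \cdot 72 = \left(-1\right) 720 = -720$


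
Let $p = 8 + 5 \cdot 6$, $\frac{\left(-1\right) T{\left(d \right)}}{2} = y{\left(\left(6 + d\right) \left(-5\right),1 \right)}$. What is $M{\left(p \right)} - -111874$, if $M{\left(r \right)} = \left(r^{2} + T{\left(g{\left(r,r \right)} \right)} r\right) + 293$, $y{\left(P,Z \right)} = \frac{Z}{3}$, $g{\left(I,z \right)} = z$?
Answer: $\frac{340757}{3} \approx 1.1359 \cdot 10^{5}$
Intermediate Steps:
$y{\left(P,Z \right)} = \frac{Z}{3}$ ($y{\left(P,Z \right)} = Z \frac{1}{3} = \frac{Z}{3}$)
$T{\left(d \right)} = - \frac{2}{3}$ ($T{\left(d \right)} = - 2 \cdot \frac{1}{3} \cdot 1 = \left(-2\right) \frac{1}{3} = - \frac{2}{3}$)
$p = 38$ ($p = 8 + 30 = 38$)
$M{\left(r \right)} = 293 + r^{2} - \frac{2 r}{3}$ ($M{\left(r \right)} = \left(r^{2} - \frac{2 r}{3}\right) + 293 = 293 + r^{2} - \frac{2 r}{3}$)
$M{\left(p \right)} - -111874 = \left(293 + 38^{2} - \frac{76}{3}\right) - -111874 = \left(293 + 1444 - \frac{76}{3}\right) + 111874 = \frac{5135}{3} + 111874 = \frac{340757}{3}$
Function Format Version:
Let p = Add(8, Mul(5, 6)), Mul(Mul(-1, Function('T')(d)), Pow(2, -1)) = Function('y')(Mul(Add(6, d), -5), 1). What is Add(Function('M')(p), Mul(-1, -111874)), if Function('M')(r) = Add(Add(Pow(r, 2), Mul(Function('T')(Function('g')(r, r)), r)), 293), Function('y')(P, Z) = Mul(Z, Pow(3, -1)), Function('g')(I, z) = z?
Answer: Rational(340757, 3) ≈ 1.1359e+5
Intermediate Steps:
Function('y')(P, Z) = Mul(Rational(1, 3), Z) (Function('y')(P, Z) = Mul(Z, Rational(1, 3)) = Mul(Rational(1, 3), Z))
Function('T')(d) = Rational(-2, 3) (Function('T')(d) = Mul(-2, Mul(Rational(1, 3), 1)) = Mul(-2, Rational(1, 3)) = Rational(-2, 3))
p = 38 (p = Add(8, 30) = 38)
Function('M')(r) = Add(293, Pow(r, 2), Mul(Rational(-2, 3), r)) (Function('M')(r) = Add(Add(Pow(r, 2), Mul(Rational(-2, 3), r)), 293) = Add(293, Pow(r, 2), Mul(Rational(-2, 3), r)))
Add(Function('M')(p), Mul(-1, -111874)) = Add(Add(293, Pow(38, 2), Mul(Rational(-2, 3), 38)), Mul(-1, -111874)) = Add(Add(293, 1444, Rational(-76, 3)), 111874) = Add(Rational(5135, 3), 111874) = Rational(340757, 3)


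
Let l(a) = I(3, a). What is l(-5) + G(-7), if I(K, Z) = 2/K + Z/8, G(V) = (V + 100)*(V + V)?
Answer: -31247/24 ≈ -1302.0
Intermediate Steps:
G(V) = 2*V*(100 + V) (G(V) = (100 + V)*(2*V) = 2*V*(100 + V))
I(K, Z) = 2/K + Z/8 (I(K, Z) = 2/K + Z*(⅛) = 2/K + Z/8)
l(a) = ⅔ + a/8 (l(a) = 2/3 + a/8 = 2*(⅓) + a/8 = ⅔ + a/8)
l(-5) + G(-7) = (⅔ + (⅛)*(-5)) + 2*(-7)*(100 - 7) = (⅔ - 5/8) + 2*(-7)*93 = 1/24 - 1302 = -31247/24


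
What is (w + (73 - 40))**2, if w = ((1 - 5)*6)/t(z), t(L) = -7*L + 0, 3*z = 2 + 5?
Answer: 2852721/2401 ≈ 1188.1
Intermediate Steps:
z = 7/3 (z = (2 + 5)/3 = (1/3)*7 = 7/3 ≈ 2.3333)
t(L) = -7*L
w = 72/49 (w = ((1 - 5)*6)/((-7*7/3)) = (-4*6)/(-49/3) = -24*(-3/49) = 72/49 ≈ 1.4694)
(w + (73 - 40))**2 = (72/49 + (73 - 40))**2 = (72/49 + 33)**2 = (1689/49)**2 = 2852721/2401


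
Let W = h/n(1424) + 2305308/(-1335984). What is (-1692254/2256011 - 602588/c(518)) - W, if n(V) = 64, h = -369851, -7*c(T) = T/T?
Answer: 16974399232974939761/4018659466432 ≈ 4.2239e+6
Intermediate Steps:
c(T) = -⅐ (c(T) = -T/(7*T) = -⅐*1 = -⅐)
W = -10297136627/1781312 (W = -369851/64 + 2305308/(-1335984) = -369851*1/64 + 2305308*(-1/1335984) = -369851/64 - 192109/111332 = -10297136627/1781312 ≈ -5780.6)
(-1692254/2256011 - 602588/c(518)) - W = (-1692254/2256011 - 602588/(-⅐)) - 1*(-10297136627/1781312) = (-1692254*1/2256011 - 602588*(-7)) + 10297136627/1781312 = (-1692254/2256011 + 4218116) + 10297136627/1781312 = 9516114403022/2256011 + 10297136627/1781312 = 16974399232974939761/4018659466432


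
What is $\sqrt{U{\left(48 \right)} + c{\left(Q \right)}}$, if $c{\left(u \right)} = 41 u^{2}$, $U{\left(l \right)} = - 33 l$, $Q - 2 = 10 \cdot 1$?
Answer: $12 \sqrt{30} \approx 65.727$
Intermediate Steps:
$Q = 12$ ($Q = 2 + 10 \cdot 1 = 2 + 10 = 12$)
$\sqrt{U{\left(48 \right)} + c{\left(Q \right)}} = \sqrt{\left(-33\right) 48 + 41 \cdot 12^{2}} = \sqrt{-1584 + 41 \cdot 144} = \sqrt{-1584 + 5904} = \sqrt{4320} = 12 \sqrt{30}$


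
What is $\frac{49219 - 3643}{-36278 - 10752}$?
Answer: $- \frac{22788}{23515} \approx -0.96908$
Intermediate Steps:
$\frac{49219 - 3643}{-36278 - 10752} = \frac{45576}{-47030} = 45576 \left(- \frac{1}{47030}\right) = - \frac{22788}{23515}$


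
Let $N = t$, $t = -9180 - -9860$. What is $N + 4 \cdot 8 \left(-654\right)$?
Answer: $-20248$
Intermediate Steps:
$t = 680$ ($t = -9180 + 9860 = 680$)
$N = 680$
$N + 4 \cdot 8 \left(-654\right) = 680 + 4 \cdot 8 \left(-654\right) = 680 + 32 \left(-654\right) = 680 - 20928 = -20248$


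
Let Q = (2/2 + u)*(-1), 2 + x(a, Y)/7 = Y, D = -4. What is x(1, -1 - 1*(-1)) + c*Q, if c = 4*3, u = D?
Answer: 22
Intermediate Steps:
u = -4
x(a, Y) = -14 + 7*Y
Q = 3 (Q = (2/2 - 4)*(-1) = (2*(½) - 4)*(-1) = (1 - 4)*(-1) = -3*(-1) = 3)
c = 12
x(1, -1 - 1*(-1)) + c*Q = (-14 + 7*(-1 - 1*(-1))) + 12*3 = (-14 + 7*(-1 + 1)) + 36 = (-14 + 7*0) + 36 = (-14 + 0) + 36 = -14 + 36 = 22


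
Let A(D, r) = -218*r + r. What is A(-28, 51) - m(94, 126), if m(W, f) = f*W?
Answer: -22911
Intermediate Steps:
m(W, f) = W*f
A(D, r) = -217*r
A(-28, 51) - m(94, 126) = -217*51 - 94*126 = -11067 - 1*11844 = -11067 - 11844 = -22911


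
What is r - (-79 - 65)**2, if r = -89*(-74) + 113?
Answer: -14037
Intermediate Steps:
r = 6699 (r = 6586 + 113 = 6699)
r - (-79 - 65)**2 = 6699 - (-79 - 65)**2 = 6699 - 1*(-144)**2 = 6699 - 1*20736 = 6699 - 20736 = -14037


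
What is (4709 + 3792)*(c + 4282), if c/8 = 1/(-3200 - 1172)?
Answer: 39786584224/1093 ≈ 3.6401e+7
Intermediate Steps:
c = -2/1093 (c = 8/(-3200 - 1172) = 8/(-4372) = 8*(-1/4372) = -2/1093 ≈ -0.0018298)
(4709 + 3792)*(c + 4282) = (4709 + 3792)*(-2/1093 + 4282) = 8501*(4680224/1093) = 39786584224/1093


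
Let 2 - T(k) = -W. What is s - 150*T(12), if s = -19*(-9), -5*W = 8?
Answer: 111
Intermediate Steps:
W = -8/5 (W = -⅕*8 = -8/5 ≈ -1.6000)
T(k) = ⅖ (T(k) = 2 - (-1)*(-8)/5 = 2 - 1*8/5 = 2 - 8/5 = ⅖)
s = 171
s - 150*T(12) = 171 - 150*⅖ = 171 - 60 = 111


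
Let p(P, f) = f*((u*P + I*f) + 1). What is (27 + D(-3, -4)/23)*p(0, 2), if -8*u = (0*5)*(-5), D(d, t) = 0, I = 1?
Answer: 162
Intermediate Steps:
u = 0 (u = -0*5*(-5)/8 = -0*(-5) = -1/8*0 = 0)
p(P, f) = f*(1 + f) (p(P, f) = f*((0*P + 1*f) + 1) = f*((0 + f) + 1) = f*(f + 1) = f*(1 + f))
(27 + D(-3, -4)/23)*p(0, 2) = (27 + 0/23)*(2*(1 + 2)) = (27 + 0*(1/23))*(2*3) = (27 + 0)*6 = 27*6 = 162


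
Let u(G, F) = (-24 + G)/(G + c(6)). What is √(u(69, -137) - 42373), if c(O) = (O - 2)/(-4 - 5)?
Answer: 2*I*√4032671278/617 ≈ 205.85*I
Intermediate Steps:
c(O) = 2/9 - O/9 (c(O) = (-2 + O)/(-9) = (-2 + O)*(-⅑) = 2/9 - O/9)
u(G, F) = (-24 + G)/(-4/9 + G) (u(G, F) = (-24 + G)/(G + (2/9 - ⅑*6)) = (-24 + G)/(G + (2/9 - ⅔)) = (-24 + G)/(G - 4/9) = (-24 + G)/(-4/9 + G))
√(u(69, -137) - 42373) = √(9*(-24 + 69)/(-4 + 9*69) - 42373) = √(9*45/(-4 + 621) - 42373) = √(9*45/617 - 42373) = √(9*(1/617)*45 - 42373) = √(405/617 - 42373) = √(-26143736/617) = 2*I*√4032671278/617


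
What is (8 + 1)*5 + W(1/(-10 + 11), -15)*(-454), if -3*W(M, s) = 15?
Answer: 2315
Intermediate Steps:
W(M, s) = -5 (W(M, s) = -1/3*15 = -5)
(8 + 1)*5 + W(1/(-10 + 11), -15)*(-454) = (8 + 1)*5 - 5*(-454) = 9*5 + 2270 = 45 + 2270 = 2315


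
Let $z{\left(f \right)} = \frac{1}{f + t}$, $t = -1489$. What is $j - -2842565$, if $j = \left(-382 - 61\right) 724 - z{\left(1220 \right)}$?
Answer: $\frac{678373078}{269} \approx 2.5218 \cdot 10^{6}$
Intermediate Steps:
$z{\left(f \right)} = \frac{1}{-1489 + f}$ ($z{\left(f \right)} = \frac{1}{f - 1489} = \frac{1}{-1489 + f}$)
$j = - \frac{86276907}{269}$ ($j = \left(-382 - 61\right) 724 - \frac{1}{-1489 + 1220} = \left(-443\right) 724 - \frac{1}{-269} = -320732 - - \frac{1}{269} = -320732 + \frac{1}{269} = - \frac{86276907}{269} \approx -3.2073 \cdot 10^{5}$)
$j - -2842565 = - \frac{86276907}{269} - -2842565 = - \frac{86276907}{269} + 2842565 = \frac{678373078}{269}$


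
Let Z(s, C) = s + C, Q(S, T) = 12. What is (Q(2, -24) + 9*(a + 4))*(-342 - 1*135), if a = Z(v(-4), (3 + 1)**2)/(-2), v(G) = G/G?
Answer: 27189/2 ≈ 13595.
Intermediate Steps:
v(G) = 1
Z(s, C) = C + s
a = -17/2 (a = ((3 + 1)**2 + 1)/(-2) = (4**2 + 1)*(-1/2) = (16 + 1)*(-1/2) = 17*(-1/2) = -17/2 ≈ -8.5000)
(Q(2, -24) + 9*(a + 4))*(-342 - 1*135) = (12 + 9*(-17/2 + 4))*(-342 - 1*135) = (12 + 9*(-9/2))*(-342 - 135) = (12 - 81/2)*(-477) = -57/2*(-477) = 27189/2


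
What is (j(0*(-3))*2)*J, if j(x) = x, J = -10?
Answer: 0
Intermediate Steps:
(j(0*(-3))*2)*J = ((0*(-3))*2)*(-10) = (0*2)*(-10) = 0*(-10) = 0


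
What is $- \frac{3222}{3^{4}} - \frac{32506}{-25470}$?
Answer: $- \frac{163439}{4245} \approx -38.502$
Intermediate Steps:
$- \frac{3222}{3^{4}} - \frac{32506}{-25470} = - \frac{3222}{81} - - \frac{16253}{12735} = \left(-3222\right) \frac{1}{81} + \frac{16253}{12735} = - \frac{358}{9} + \frac{16253}{12735} = - \frac{163439}{4245}$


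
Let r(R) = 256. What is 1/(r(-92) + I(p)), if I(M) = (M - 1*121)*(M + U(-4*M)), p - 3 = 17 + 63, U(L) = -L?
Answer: -1/15514 ≈ -6.4458e-5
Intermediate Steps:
p = 83 (p = 3 + (17 + 63) = 3 + 80 = 83)
I(M) = 5*M*(-121 + M) (I(M) = (M - 1*121)*(M - (-4)*M) = (M - 121)*(M + 4*M) = (-121 + M)*(5*M) = 5*M*(-121 + M))
1/(r(-92) + I(p)) = 1/(256 + 5*83*(-121 + 83)) = 1/(256 + 5*83*(-38)) = 1/(256 - 15770) = 1/(-15514) = -1/15514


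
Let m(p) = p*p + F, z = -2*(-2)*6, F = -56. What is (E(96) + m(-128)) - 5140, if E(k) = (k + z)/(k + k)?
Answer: 89509/8 ≈ 11189.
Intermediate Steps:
z = 24 (z = 4*6 = 24)
E(k) = (24 + k)/(2*k) (E(k) = (k + 24)/(k + k) = (24 + k)/((2*k)) = (24 + k)*(1/(2*k)) = (24 + k)/(2*k))
m(p) = -56 + p² (m(p) = p*p - 56 = p² - 56 = -56 + p²)
(E(96) + m(-128)) - 5140 = ((½)*(24 + 96)/96 + (-56 + (-128)²)) - 5140 = ((½)*(1/96)*120 + (-56 + 16384)) - 5140 = (5/8 + 16328) - 5140 = 130629/8 - 5140 = 89509/8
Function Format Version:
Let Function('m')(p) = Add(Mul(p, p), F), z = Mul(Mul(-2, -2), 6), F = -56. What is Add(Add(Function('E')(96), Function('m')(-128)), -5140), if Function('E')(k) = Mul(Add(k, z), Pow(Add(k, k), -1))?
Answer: Rational(89509, 8) ≈ 11189.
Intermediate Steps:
z = 24 (z = Mul(4, 6) = 24)
Function('E')(k) = Mul(Rational(1, 2), Pow(k, -1), Add(24, k)) (Function('E')(k) = Mul(Add(k, 24), Pow(Add(k, k), -1)) = Mul(Add(24, k), Pow(Mul(2, k), -1)) = Mul(Add(24, k), Mul(Rational(1, 2), Pow(k, -1))) = Mul(Rational(1, 2), Pow(k, -1), Add(24, k)))
Function('m')(p) = Add(-56, Pow(p, 2)) (Function('m')(p) = Add(Mul(p, p), -56) = Add(Pow(p, 2), -56) = Add(-56, Pow(p, 2)))
Add(Add(Function('E')(96), Function('m')(-128)), -5140) = Add(Add(Mul(Rational(1, 2), Pow(96, -1), Add(24, 96)), Add(-56, Pow(-128, 2))), -5140) = Add(Add(Mul(Rational(1, 2), Rational(1, 96), 120), Add(-56, 16384)), -5140) = Add(Add(Rational(5, 8), 16328), -5140) = Add(Rational(130629, 8), -5140) = Rational(89509, 8)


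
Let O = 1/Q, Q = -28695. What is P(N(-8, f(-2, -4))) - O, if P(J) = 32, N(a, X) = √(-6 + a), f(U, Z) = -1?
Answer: 918241/28695 ≈ 32.000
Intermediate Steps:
O = -1/28695 (O = 1/(-28695) = -1/28695 ≈ -3.4849e-5)
P(N(-8, f(-2, -4))) - O = 32 - 1*(-1/28695) = 32 + 1/28695 = 918241/28695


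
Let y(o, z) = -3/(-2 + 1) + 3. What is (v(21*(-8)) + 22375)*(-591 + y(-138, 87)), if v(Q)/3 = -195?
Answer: -12747150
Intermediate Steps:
v(Q) = -585 (v(Q) = 3*(-195) = -585)
y(o, z) = 6 (y(o, z) = -3/(-1) + 3 = -1*(-3) + 3 = 3 + 3 = 6)
(v(21*(-8)) + 22375)*(-591 + y(-138, 87)) = (-585 + 22375)*(-591 + 6) = 21790*(-585) = -12747150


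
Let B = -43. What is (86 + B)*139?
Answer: 5977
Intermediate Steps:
(86 + B)*139 = (86 - 43)*139 = 43*139 = 5977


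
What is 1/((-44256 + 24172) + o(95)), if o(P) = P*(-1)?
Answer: -1/20179 ≈ -4.9556e-5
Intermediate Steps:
o(P) = -P
1/((-44256 + 24172) + o(95)) = 1/((-44256 + 24172) - 1*95) = 1/(-20084 - 95) = 1/(-20179) = -1/20179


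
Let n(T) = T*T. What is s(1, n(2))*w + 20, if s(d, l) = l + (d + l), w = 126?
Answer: 1154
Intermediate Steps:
n(T) = T²
s(d, l) = d + 2*l
s(1, n(2))*w + 20 = (1 + 2*2²)*126 + 20 = (1 + 2*4)*126 + 20 = (1 + 8)*126 + 20 = 9*126 + 20 = 1134 + 20 = 1154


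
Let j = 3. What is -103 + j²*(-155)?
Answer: -1498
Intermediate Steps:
-103 + j²*(-155) = -103 + 3²*(-155) = -103 + 9*(-155) = -103 - 1395 = -1498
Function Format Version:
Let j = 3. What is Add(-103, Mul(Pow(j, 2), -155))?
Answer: -1498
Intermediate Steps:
Add(-103, Mul(Pow(j, 2), -155)) = Add(-103, Mul(Pow(3, 2), -155)) = Add(-103, Mul(9, -155)) = Add(-103, -1395) = -1498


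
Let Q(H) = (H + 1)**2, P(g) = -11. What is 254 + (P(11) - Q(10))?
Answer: 122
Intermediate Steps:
Q(H) = (1 + H)**2
254 + (P(11) - Q(10)) = 254 + (-11 - (1 + 10)**2) = 254 + (-11 - 1*11**2) = 254 + (-11 - 1*121) = 254 + (-11 - 121) = 254 - 132 = 122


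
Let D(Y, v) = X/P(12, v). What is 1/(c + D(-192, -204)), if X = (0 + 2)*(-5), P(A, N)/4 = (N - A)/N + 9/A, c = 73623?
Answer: 123/9055459 ≈ 1.3583e-5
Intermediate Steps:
P(A, N) = 36/A + 4*(N - A)/N (P(A, N) = 4*((N - A)/N + 9/A) = 4*(9/A + (N - A)/N) = 36/A + 4*(N - A)/N)
X = -10 (X = 2*(-5) = -10)
D(Y, v) = -10/(7 - 48/v) (D(Y, v) = -10/(4 + 36/12 - 4*12/v) = -10/(4 + 36*(1/12) - 48/v) = -10/(4 + 3 - 48/v) = -10/(7 - 48/v))
1/(c + D(-192, -204)) = 1/(73623 - 10*(-204)/(-48 + 7*(-204))) = 1/(73623 - 10*(-204)/(-48 - 1428)) = 1/(73623 - 10*(-204)/(-1476)) = 1/(73623 - 10*(-204)*(-1/1476)) = 1/(73623 - 170/123) = 1/(9055459/123) = 123/9055459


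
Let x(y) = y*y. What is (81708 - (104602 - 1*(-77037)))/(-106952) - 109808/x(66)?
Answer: -2827221445/116470728 ≈ -24.274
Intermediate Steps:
x(y) = y**2
(81708 - (104602 - 1*(-77037)))/(-106952) - 109808/x(66) = (81708 - (104602 - 1*(-77037)))/(-106952) - 109808/(66**2) = (81708 - (104602 + 77037))*(-1/106952) - 109808/4356 = (81708 - 1*181639)*(-1/106952) - 109808*1/4356 = (81708 - 181639)*(-1/106952) - 27452/1089 = -99931*(-1/106952) - 27452/1089 = 99931/106952 - 27452/1089 = -2827221445/116470728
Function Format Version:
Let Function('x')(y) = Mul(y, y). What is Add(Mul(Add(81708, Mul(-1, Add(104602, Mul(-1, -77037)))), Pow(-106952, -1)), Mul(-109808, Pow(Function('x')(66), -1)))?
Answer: Rational(-2827221445, 116470728) ≈ -24.274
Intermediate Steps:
Function('x')(y) = Pow(y, 2)
Add(Mul(Add(81708, Mul(-1, Add(104602, Mul(-1, -77037)))), Pow(-106952, -1)), Mul(-109808, Pow(Function('x')(66), -1))) = Add(Mul(Add(81708, Mul(-1, Add(104602, Mul(-1, -77037)))), Pow(-106952, -1)), Mul(-109808, Pow(Pow(66, 2), -1))) = Add(Mul(Add(81708, Mul(-1, Add(104602, 77037))), Rational(-1, 106952)), Mul(-109808, Pow(4356, -1))) = Add(Mul(Add(81708, Mul(-1, 181639)), Rational(-1, 106952)), Mul(-109808, Rational(1, 4356))) = Add(Mul(Add(81708, -181639), Rational(-1, 106952)), Rational(-27452, 1089)) = Add(Mul(-99931, Rational(-1, 106952)), Rational(-27452, 1089)) = Add(Rational(99931, 106952), Rational(-27452, 1089)) = Rational(-2827221445, 116470728)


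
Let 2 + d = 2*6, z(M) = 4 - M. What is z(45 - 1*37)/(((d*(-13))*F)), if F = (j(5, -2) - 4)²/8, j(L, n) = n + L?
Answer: 16/65 ≈ 0.24615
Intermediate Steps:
j(L, n) = L + n
F = ⅛ (F = ((5 - 2) - 4)²/8 = (3 - 4)²*(⅛) = (-1)²*(⅛) = 1*(⅛) = ⅛ ≈ 0.12500)
d = 10 (d = -2 + 2*6 = -2 + 12 = 10)
z(45 - 1*37)/(((d*(-13))*F)) = (4 - (45 - 1*37))/(((10*(-13))*(⅛))) = (4 - (45 - 37))/((-130*⅛)) = (4 - 1*8)/(-65/4) = (4 - 8)*(-4/65) = -4*(-4/65) = 16/65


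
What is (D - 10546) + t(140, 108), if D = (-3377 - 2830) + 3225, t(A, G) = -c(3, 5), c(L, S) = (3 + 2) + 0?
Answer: -13533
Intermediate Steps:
c(L, S) = 5 (c(L, S) = 5 + 0 = 5)
t(A, G) = -5 (t(A, G) = -1*5 = -5)
D = -2982 (D = -6207 + 3225 = -2982)
(D - 10546) + t(140, 108) = (-2982 - 10546) - 5 = -13528 - 5 = -13533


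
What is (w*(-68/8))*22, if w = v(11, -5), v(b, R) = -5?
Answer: 935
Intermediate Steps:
w = -5
(w*(-68/8))*22 = -(-340)/8*22 = -5*(-17/2)*22 = (85/2)*22 = 935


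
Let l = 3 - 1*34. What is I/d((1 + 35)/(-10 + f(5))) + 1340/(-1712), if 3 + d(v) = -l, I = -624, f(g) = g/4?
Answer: -69113/2996 ≈ -23.068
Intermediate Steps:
f(g) = g/4 (f(g) = g*(¼) = g/4)
l = -31 (l = 3 - 34 = -31)
d(v) = 28 (d(v) = -3 - 1*(-31) = -3 + 31 = 28)
I/d((1 + 35)/(-10 + f(5))) + 1340/(-1712) = -624/28 + 1340/(-1712) = -624*1/28 + 1340*(-1/1712) = -156/7 - 335/428 = -69113/2996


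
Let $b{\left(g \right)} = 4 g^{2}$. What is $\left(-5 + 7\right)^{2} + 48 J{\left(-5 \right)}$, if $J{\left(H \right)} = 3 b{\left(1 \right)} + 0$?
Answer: $580$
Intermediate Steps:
$J{\left(H \right)} = 12$ ($J{\left(H \right)} = 3 \cdot 4 \cdot 1^{2} + 0 = 3 \cdot 4 \cdot 1 + 0 = 3 \cdot 4 + 0 = 12 + 0 = 12$)
$\left(-5 + 7\right)^{2} + 48 J{\left(-5 \right)} = \left(-5 + 7\right)^{2} + 48 \cdot 12 = 2^{2} + 576 = 4 + 576 = 580$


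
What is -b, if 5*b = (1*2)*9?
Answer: -18/5 ≈ -3.6000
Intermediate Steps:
b = 18/5 (b = ((1*2)*9)/5 = (2*9)/5 = (1/5)*18 = 18/5 ≈ 3.6000)
-b = -1*18/5 = -18/5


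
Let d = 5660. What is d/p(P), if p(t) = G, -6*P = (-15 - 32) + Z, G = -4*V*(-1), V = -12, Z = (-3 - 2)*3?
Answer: -1415/12 ≈ -117.92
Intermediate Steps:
Z = -15 (Z = -5*3 = -15)
G = -48 (G = -4*(-12)*(-1) = 48*(-1) = -48)
P = 31/3 (P = -((-15 - 32) - 15)/6 = -(-47 - 15)/6 = -⅙*(-62) = 31/3 ≈ 10.333)
p(t) = -48
d/p(P) = 5660/(-48) = 5660*(-1/48) = -1415/12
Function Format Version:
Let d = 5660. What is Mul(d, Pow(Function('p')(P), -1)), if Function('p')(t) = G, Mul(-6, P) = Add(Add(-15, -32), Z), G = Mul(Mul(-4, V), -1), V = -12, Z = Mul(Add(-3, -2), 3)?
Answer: Rational(-1415, 12) ≈ -117.92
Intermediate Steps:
Z = -15 (Z = Mul(-5, 3) = -15)
G = -48 (G = Mul(Mul(-4, -12), -1) = Mul(48, -1) = -48)
P = Rational(31, 3) (P = Mul(Rational(-1, 6), Add(Add(-15, -32), -15)) = Mul(Rational(-1, 6), Add(-47, -15)) = Mul(Rational(-1, 6), -62) = Rational(31, 3) ≈ 10.333)
Function('p')(t) = -48
Mul(d, Pow(Function('p')(P), -1)) = Mul(5660, Pow(-48, -1)) = Mul(5660, Rational(-1, 48)) = Rational(-1415, 12)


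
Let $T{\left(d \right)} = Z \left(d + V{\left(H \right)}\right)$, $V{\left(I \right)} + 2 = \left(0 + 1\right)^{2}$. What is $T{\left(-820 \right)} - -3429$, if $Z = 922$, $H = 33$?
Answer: $-753533$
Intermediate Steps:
$V{\left(I \right)} = -1$ ($V{\left(I \right)} = -2 + \left(0 + 1\right)^{2} = -2 + 1^{2} = -2 + 1 = -1$)
$T{\left(d \right)} = -922 + 922 d$ ($T{\left(d \right)} = 922 \left(d - 1\right) = 922 \left(-1 + d\right) = -922 + 922 d$)
$T{\left(-820 \right)} - -3429 = \left(-922 + 922 \left(-820\right)\right) - -3429 = \left(-922 - 756040\right) + 3429 = -756962 + 3429 = -753533$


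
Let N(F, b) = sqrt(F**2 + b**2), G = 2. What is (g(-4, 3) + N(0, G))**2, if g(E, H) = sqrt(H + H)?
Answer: (2 + sqrt(6))**2 ≈ 19.798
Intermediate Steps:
g(E, H) = sqrt(2)*sqrt(H) (g(E, H) = sqrt(2*H) = sqrt(2)*sqrt(H))
(g(-4, 3) + N(0, G))**2 = (sqrt(2)*sqrt(3) + sqrt(0**2 + 2**2))**2 = (sqrt(6) + sqrt(0 + 4))**2 = (sqrt(6) + sqrt(4))**2 = (sqrt(6) + 2)**2 = (2 + sqrt(6))**2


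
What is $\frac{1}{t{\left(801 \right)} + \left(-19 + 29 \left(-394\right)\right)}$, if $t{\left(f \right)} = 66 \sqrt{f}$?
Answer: $- \frac{3815}{42499623} - \frac{22 \sqrt{89}}{14166541} \approx -0.00010442$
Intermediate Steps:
$\frac{1}{t{\left(801 \right)} + \left(-19 + 29 \left(-394\right)\right)} = \frac{1}{66 \sqrt{801} + \left(-19 + 29 \left(-394\right)\right)} = \frac{1}{66 \cdot 3 \sqrt{89} - 11445} = \frac{1}{198 \sqrt{89} - 11445} = \frac{1}{-11445 + 198 \sqrt{89}}$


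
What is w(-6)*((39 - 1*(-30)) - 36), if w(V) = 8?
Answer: 264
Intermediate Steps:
w(-6)*((39 - 1*(-30)) - 36) = 8*((39 - 1*(-30)) - 36) = 8*((39 + 30) - 36) = 8*(69 - 36) = 8*33 = 264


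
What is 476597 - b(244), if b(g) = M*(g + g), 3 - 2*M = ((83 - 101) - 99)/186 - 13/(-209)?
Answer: 3082233245/6479 ≈ 4.7573e+5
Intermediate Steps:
M = 46219/25916 (M = 3/2 - (((83 - 101) - 99)/186 - 13/(-209))/2 = 3/2 - ((-18 - 99)*(1/186) - 13*(-1/209))/2 = 3/2 - (-117*1/186 + 13/209)/2 = 3/2 - (-39/62 + 13/209)/2 = 3/2 - ½*(-7345/12958) = 3/2 + 7345/25916 = 46219/25916 ≈ 1.7834)
b(g) = 46219*g/12958 (b(g) = 46219*(g + g)/25916 = 46219*(2*g)/25916 = 46219*g/12958)
476597 - b(244) = 476597 - 46219*244/12958 = 476597 - 1*5638718/6479 = 476597 - 5638718/6479 = 3082233245/6479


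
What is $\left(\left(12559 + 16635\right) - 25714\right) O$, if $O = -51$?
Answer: $-177480$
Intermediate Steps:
$\left(\left(12559 + 16635\right) - 25714\right) O = \left(\left(12559 + 16635\right) - 25714\right) \left(-51\right) = \left(29194 - 25714\right) \left(-51\right) = 3480 \left(-51\right) = -177480$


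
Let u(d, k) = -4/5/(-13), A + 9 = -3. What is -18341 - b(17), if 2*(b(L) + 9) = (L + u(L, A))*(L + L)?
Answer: -1210433/65 ≈ -18622.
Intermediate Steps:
A = -12 (A = -9 - 3 = -12)
u(d, k) = 4/65 (u(d, k) = -4*⅕*(-1/13) = -⅘*(-1/13) = 4/65)
b(L) = -9 + L*(4/65 + L) (b(L) = -9 + ((L + 4/65)*(L + L))/2 = -9 + ((4/65 + L)*(2*L))/2 = -9 + (2*L*(4/65 + L))/2 = -9 + L*(4/65 + L))
-18341 - b(17) = -18341 - (-9 + 17² + (4/65)*17) = -18341 - (-9 + 289 + 68/65) = -18341 - 1*18268/65 = -18341 - 18268/65 = -1210433/65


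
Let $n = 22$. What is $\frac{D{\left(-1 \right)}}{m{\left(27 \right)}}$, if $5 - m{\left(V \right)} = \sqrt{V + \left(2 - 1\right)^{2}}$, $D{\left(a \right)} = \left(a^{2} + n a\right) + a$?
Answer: $\frac{110}{3} + \frac{44 \sqrt{7}}{3} \approx 75.471$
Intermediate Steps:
$D{\left(a \right)} = a^{2} + 23 a$ ($D{\left(a \right)} = \left(a^{2} + 22 a\right) + a = a^{2} + 23 a$)
$m{\left(V \right)} = 5 - \sqrt{1 + V}$ ($m{\left(V \right)} = 5 - \sqrt{V + \left(2 - 1\right)^{2}} = 5 - \sqrt{V + 1^{2}} = 5 - \sqrt{V + 1} = 5 - \sqrt{1 + V}$)
$\frac{D{\left(-1 \right)}}{m{\left(27 \right)}} = \frac{\left(-1\right) \left(23 - 1\right)}{5 - \sqrt{1 + 27}} = \frac{\left(-1\right) 22}{5 - \sqrt{28}} = - \frac{22}{5 - 2 \sqrt{7}}$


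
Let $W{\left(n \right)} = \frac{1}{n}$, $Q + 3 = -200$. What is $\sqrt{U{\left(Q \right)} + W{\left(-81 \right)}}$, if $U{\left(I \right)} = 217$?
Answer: $\frac{26 \sqrt{26}}{9} \approx 14.73$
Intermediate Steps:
$Q = -203$ ($Q = -3 - 200 = -203$)
$\sqrt{U{\left(Q \right)} + W{\left(-81 \right)}} = \sqrt{217 + \frac{1}{-81}} = \sqrt{217 - \frac{1}{81}} = \sqrt{\frac{17576}{81}} = \frac{26 \sqrt{26}}{9}$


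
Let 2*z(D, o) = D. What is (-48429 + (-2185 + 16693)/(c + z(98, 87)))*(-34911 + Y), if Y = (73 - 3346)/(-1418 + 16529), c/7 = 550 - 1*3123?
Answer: 3642126959848914/2154157 ≈ 1.6907e+9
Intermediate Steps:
z(D, o) = D/2
c = -18011 (c = 7*(550 - 1*3123) = 7*(550 - 3123) = 7*(-2573) = -18011)
Y = -1091/5037 (Y = -3273/15111 = -3273*1/15111 = -1091/5037 ≈ -0.21660)
(-48429 + (-2185 + 16693)/(c + z(98, 87)))*(-34911 + Y) = (-48429 + (-2185 + 16693)/(-18011 + (½)*98))*(-34911 - 1091/5037) = (-48429 + 14508/(-18011 + 49))*(-175847798/5037) = (-48429 + 14508/(-17962))*(-175847798/5037) = (-48429 + 14508*(-1/17962))*(-175847798/5037) = (-48429 - 7254/8981)*(-175847798/5037) = -434948103/8981*(-175847798/5037) = 3642126959848914/2154157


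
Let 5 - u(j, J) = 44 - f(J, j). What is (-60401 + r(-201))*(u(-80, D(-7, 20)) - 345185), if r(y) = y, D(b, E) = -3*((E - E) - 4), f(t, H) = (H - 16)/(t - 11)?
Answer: 20927082640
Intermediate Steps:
f(t, H) = (-16 + H)/(-11 + t)
D(b, E) = 12 (D(b, E) = -3*(0 - 4) = -3*(-4) = 12)
u(j, J) = -39 + (-16 + j)/(-11 + J) (u(j, J) = 5 - (44 - (-16 + j)/(-11 + J)) = 5 + (-44 + (-16 + j)/(-11 + J)) = -39 + (-16 + j)/(-11 + J))
(-60401 + r(-201))*(u(-80, D(-7, 20)) - 345185) = (-60401 - 201)*((413 - 80 - 39*12)/(-11 + 12) - 345185) = -60602*((413 - 80 - 468)/1 - 345185) = -60602*(1*(-135) - 345185) = -60602*(-135 - 345185) = -60602*(-345320) = 20927082640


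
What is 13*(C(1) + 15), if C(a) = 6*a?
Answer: 273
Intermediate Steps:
13*(C(1) + 15) = 13*(6*1 + 15) = 13*(6 + 15) = 13*21 = 273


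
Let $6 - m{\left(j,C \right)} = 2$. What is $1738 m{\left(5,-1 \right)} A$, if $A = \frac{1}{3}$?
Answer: $\frac{6952}{3} \approx 2317.3$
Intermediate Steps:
$A = \frac{1}{3} \approx 0.33333$
$m{\left(j,C \right)} = 4$ ($m{\left(j,C \right)} = 6 - 2 = 4$)
$1738 m{\left(5,-1 \right)} A = 1738 \cdot 4 \cdot \frac{1}{3} = 1738 \cdot \frac{4}{3} = \frac{6952}{3}$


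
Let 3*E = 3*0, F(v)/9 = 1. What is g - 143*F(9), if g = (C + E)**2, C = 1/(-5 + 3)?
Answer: -5147/4 ≈ -1286.8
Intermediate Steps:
F(v) = 9 (F(v) = 9*1 = 9)
C = -1/2 (C = 1/(-2) = -1/2 ≈ -0.50000)
E = 0 (E = (3*0)/3 = (1/3)*0 = 0)
g = 1/4 (g = (-1/2 + 0)**2 = (-1/2)**2 = 1/4 ≈ 0.25000)
g - 143*F(9) = 1/4 - 143*9 = 1/4 - 1287 = -5147/4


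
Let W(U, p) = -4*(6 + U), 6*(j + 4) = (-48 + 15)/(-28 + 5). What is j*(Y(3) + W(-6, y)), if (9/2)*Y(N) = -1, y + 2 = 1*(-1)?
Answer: 173/207 ≈ 0.83575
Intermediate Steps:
y = -3 (y = -2 + 1*(-1) = -2 - 1 = -3)
Y(N) = -2/9 (Y(N) = (2/9)*(-1) = -2/9)
j = -173/46 (j = -4 + ((-48 + 15)/(-28 + 5))/6 = -4 + (-33/(-23))/6 = -4 + (-33*(-1/23))/6 = -4 + (⅙)*(33/23) = -4 + 11/46 = -173/46 ≈ -3.7609)
W(U, p) = -24 - 4*U
j*(Y(3) + W(-6, y)) = -173*(-2/9 + (-24 - 4*(-6)))/46 = -173*(-2/9 + (-24 + 24))/46 = -173*(-2/9 + 0)/46 = -173/46*(-2/9) = 173/207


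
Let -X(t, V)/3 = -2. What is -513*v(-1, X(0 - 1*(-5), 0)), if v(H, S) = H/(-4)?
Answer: -513/4 ≈ -128.25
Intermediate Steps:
X(t, V) = 6 (X(t, V) = -3*(-2) = 6)
v(H, S) = -H/4 (v(H, S) = H*(-¼) = -H/4)
-513*v(-1, X(0 - 1*(-5), 0)) = -(-513)*(-1)/4 = -513*¼ = -513/4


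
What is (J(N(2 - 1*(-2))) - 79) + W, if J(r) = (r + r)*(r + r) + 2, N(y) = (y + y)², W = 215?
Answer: 16522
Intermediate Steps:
N(y) = 4*y² (N(y) = (2*y)² = 4*y²)
J(r) = 2 + 4*r² (J(r) = (2*r)*(2*r) + 2 = 4*r² + 2 = 2 + 4*r²)
(J(N(2 - 1*(-2))) - 79) + W = ((2 + 4*(4*(2 - 1*(-2))²)²) - 79) + 215 = ((2 + 4*(4*(2 + 2)²)²) - 79) + 215 = ((2 + 4*(4*4²)²) - 79) + 215 = ((2 + 4*(4*16)²) - 79) + 215 = ((2 + 4*64²) - 79) + 215 = ((2 + 4*4096) - 79) + 215 = ((2 + 16384) - 79) + 215 = (16386 - 79) + 215 = 16307 + 215 = 16522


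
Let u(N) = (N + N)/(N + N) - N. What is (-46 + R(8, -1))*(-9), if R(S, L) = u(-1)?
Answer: 396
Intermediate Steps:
u(N) = 1 - N (u(N) = (2*N)/((2*N)) - N = (2*N)*(1/(2*N)) - N = 1 - N)
R(S, L) = 2 (R(S, L) = 1 - 1*(-1) = 1 + 1 = 2)
(-46 + R(8, -1))*(-9) = (-46 + 2)*(-9) = -44*(-9) = 396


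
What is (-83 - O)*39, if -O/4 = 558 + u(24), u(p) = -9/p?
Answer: 167505/2 ≈ 83753.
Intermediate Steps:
O = -4461/2 (O = -4*(558 - 9/24) = -4*(558 - 9*1/24) = -4*(558 - 3/8) = -4*4461/8 = -4461/2 ≈ -2230.5)
(-83 - O)*39 = (-83 - 1*(-4461/2))*39 = (-83 + 4461/2)*39 = (4295/2)*39 = 167505/2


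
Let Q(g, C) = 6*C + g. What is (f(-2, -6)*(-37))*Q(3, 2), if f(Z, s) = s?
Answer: 3330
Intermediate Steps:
Q(g, C) = g + 6*C
(f(-2, -6)*(-37))*Q(3, 2) = (-6*(-37))*(3 + 6*2) = 222*(3 + 12) = 222*15 = 3330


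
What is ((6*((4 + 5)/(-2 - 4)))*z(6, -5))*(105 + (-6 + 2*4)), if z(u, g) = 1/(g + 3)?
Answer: 963/2 ≈ 481.50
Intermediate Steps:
z(u, g) = 1/(3 + g)
((6*((4 + 5)/(-2 - 4)))*z(6, -5))*(105 + (-6 + 2*4)) = ((6*((4 + 5)/(-2 - 4)))/(3 - 5))*(105 + (-6 + 2*4)) = ((6*(9/(-6)))/(-2))*(105 + (-6 + 8)) = ((6*(9*(-1/6)))*(-1/2))*(105 + 2) = ((6*(-3/2))*(-1/2))*107 = -9*(-1/2)*107 = (9/2)*107 = 963/2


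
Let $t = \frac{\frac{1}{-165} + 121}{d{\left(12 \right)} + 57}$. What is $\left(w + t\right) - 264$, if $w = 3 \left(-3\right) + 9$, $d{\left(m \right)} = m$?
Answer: $- \frac{129812}{495} \approx -262.25$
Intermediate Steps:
$t = \frac{868}{495}$ ($t = \frac{\frac{1}{-165} + 121}{12 + 57} = \frac{- \frac{1}{165} + 121}{69} = \frac{19964}{165} \cdot \frac{1}{69} = \frac{868}{495} \approx 1.7535$)
$w = 0$ ($w = -9 + 9 = 0$)
$\left(w + t\right) - 264 = \left(0 + \frac{868}{495}\right) - 264 = \frac{868}{495} - 264 = - \frac{129812}{495}$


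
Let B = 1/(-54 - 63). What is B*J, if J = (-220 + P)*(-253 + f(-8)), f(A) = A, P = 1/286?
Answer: -1824651/3718 ≈ -490.76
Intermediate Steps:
P = 1/286 ≈ 0.0034965
B = -1/117 (B = 1/(-117) = -1/117 ≈ -0.0085470)
J = 16421859/286 (J = (-220 + 1/286)*(-253 - 8) = -62919/286*(-261) = 16421859/286 ≈ 57419.)
B*J = -1/117*16421859/286 = -1824651/3718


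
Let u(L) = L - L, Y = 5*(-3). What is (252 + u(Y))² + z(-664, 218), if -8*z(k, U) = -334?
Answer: 254183/4 ≈ 63546.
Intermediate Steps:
z(k, U) = 167/4 (z(k, U) = -⅛*(-334) = 167/4)
Y = -15
u(L) = 0
(252 + u(Y))² + z(-664, 218) = (252 + 0)² + 167/4 = 252² + 167/4 = 63504 + 167/4 = 254183/4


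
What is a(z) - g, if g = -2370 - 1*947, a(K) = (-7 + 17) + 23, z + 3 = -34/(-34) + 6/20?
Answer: 3350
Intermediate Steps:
z = -17/10 (z = -3 + (-34/(-34) + 6/20) = -3 + (-34*(-1/34) + 6*(1/20)) = -3 + (1 + 3/10) = -3 + 13/10 = -17/10 ≈ -1.7000)
a(K) = 33 (a(K) = 10 + 23 = 33)
g = -3317 (g = -2370 - 947 = -3317)
a(z) - g = 33 - 1*(-3317) = 33 + 3317 = 3350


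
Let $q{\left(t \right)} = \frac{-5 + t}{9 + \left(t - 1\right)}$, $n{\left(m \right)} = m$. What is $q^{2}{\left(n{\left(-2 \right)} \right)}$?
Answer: $\frac{49}{36} \approx 1.3611$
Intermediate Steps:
$q{\left(t \right)} = \frac{-5 + t}{8 + t}$ ($q{\left(t \right)} = \frac{-5 + t}{9 + \left(-1 + t\right)} = \frac{-5 + t}{8 + t}$)
$q^{2}{\left(n{\left(-2 \right)} \right)} = \left(\frac{-5 - 2}{8 - 2}\right)^{2} = \left(\frac{1}{6} \left(-7\right)\right)^{2} = \left(- \frac{7}{6}\right)^{2} = \frac{49}{36}$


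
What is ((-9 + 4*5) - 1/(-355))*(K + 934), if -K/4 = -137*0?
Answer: 3648204/355 ≈ 10277.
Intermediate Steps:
K = 0 (K = -(-548)*0 = -4*0 = 0)
((-9 + 4*5) - 1/(-355))*(K + 934) = ((-9 + 4*5) - 1/(-355))*(0 + 934) = ((-9 + 20) - 1*(-1/355))*934 = (11 + 1/355)*934 = (3906/355)*934 = 3648204/355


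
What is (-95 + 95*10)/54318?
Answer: 285/18106 ≈ 0.015741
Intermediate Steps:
(-95 + 95*10)/54318 = (-95 + 950)*(1/54318) = 855*(1/54318) = 285/18106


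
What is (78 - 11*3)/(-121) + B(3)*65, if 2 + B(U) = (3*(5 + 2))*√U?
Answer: -15775/121 + 1365*√3 ≈ 2233.9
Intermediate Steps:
B(U) = -2 + 21*√U (B(U) = -2 + (3*(5 + 2))*√U = -2 + (3*7)*√U = -2 + 21*√U)
(78 - 11*3)/(-121) + B(3)*65 = (78 - 11*3)/(-121) + (-2 + 21*√3)*65 = (78 - 1*33)*(-1/121) + (-130 + 1365*√3) = (78 - 33)*(-1/121) + (-130 + 1365*√3) = 45*(-1/121) + (-130 + 1365*√3) = -45/121 + (-130 + 1365*√3) = -15775/121 + 1365*√3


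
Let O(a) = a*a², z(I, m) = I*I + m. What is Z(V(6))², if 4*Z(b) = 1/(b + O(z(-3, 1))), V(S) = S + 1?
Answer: 1/16224784 ≈ 6.1634e-8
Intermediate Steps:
z(I, m) = m + I² (z(I, m) = I² + m = m + I²)
V(S) = 1 + S
O(a) = a³
Z(b) = 1/(4*(1000 + b)) (Z(b) = 1/(4*(b + (1 + (-3)²)³)) = 1/(4*(b + (1 + 9)³)) = 1/(4*(b + 10³)) = 1/(4*(b + 1000)) = 1/(4*(1000 + b)))
Z(V(6))² = (1/(4*(1000 + (1 + 6))))² = (1/(4*(1000 + 7)))² = ((¼)/1007)² = ((¼)*(1/1007))² = (1/4028)² = 1/16224784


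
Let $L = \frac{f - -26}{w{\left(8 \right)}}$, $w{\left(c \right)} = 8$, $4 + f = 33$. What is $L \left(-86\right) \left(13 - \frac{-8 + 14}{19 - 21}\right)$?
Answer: $-9460$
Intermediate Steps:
$f = 29$ ($f = -4 + 33 = 29$)
$L = \frac{55}{8}$ ($L = \frac{29 - -26}{8} = \left(29 + 26\right) \frac{1}{8} = 55 \cdot \frac{1}{8} = \frac{55}{8} \approx 6.875$)
$L \left(-86\right) \left(13 - \frac{-8 + 14}{19 - 21}\right) = \frac{55}{8} \left(-86\right) \left(13 - \frac{-8 + 14}{19 - 21}\right) = - \frac{2365 \left(13 - \frac{6}{-2}\right)}{4} = - \frac{2365 \left(13 - 6 \left(- \frac{1}{2}\right)\right)}{4} = - \frac{2365 \left(13 - -3\right)}{4} = - \frac{2365 \left(13 + 3\right)}{4} = \left(- \frac{2365}{4}\right) 16 = -9460$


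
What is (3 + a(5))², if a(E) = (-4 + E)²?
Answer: 16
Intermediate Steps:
(3 + a(5))² = (3 + (-4 + 5)²)² = (3 + 1²)² = (3 + 1)² = 4² = 16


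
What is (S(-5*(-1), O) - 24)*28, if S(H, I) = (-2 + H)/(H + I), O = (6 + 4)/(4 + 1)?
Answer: -660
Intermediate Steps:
O = 2 (O = 10/5 = 10*(⅕) = 2)
S(H, I) = (-2 + H)/(H + I)
(S(-5*(-1), O) - 24)*28 = ((-2 - 5*(-1))/(-5*(-1) + 2) - 24)*28 = ((-2 + 5)/(5 + 2) - 24)*28 = (3/7 - 24)*28 = -165/7*28 = -660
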